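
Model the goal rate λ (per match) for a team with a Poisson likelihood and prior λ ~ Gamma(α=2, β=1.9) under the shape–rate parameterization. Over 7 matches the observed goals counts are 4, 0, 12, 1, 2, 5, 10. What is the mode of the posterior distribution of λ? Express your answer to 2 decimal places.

λ̂_MAP = 3.93

Σxᵢ = 4+0+12+1+2+5+10 = 34, with n = 7.
Posterior ∝ λe^(−1.9λ) · λ^34e^(−7λ) = λ^35e^(−8.9λ), i.e. Gamma(shape=36, rate=8.9).
The mode of a Gamma(a, b) with a ≥ 1 (shape–rate) is (a−1)/b = 35/8.9 ≈ 3.93.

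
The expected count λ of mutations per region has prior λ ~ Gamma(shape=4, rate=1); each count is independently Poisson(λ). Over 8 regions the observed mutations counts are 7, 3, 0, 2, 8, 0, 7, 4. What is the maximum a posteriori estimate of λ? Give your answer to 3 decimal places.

λ̂_MAP = 3.778

Σxᵢ = 7+3+0+2+8+0+7+4 = 31, with n = 8.
Posterior ∝ λ^3e^(−1λ) · λ^31e^(−8λ) = λ^34e^(−9λ), i.e. Gamma(shape=35, rate=9).
The mode of a Gamma(a, b) with a ≥ 1 (shape–rate) is (a−1)/b = 34/9 ≈ 3.778.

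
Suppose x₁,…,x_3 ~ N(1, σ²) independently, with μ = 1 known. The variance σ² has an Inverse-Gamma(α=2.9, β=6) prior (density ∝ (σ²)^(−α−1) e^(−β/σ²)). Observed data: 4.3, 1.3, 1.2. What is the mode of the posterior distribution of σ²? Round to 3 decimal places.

σ̂²_MAP = 2.131

Sum of squared deviations about the known mean: SS = (4.3−1)² + (1.3−1)² + (1.2−1)² = 11.02.
The Normal likelihood contributes (σ²)^(−n/2) exp(−SS/(2σ²)), so the posterior is Inverse-Gamma(α + n/2, β + SS/2) = Inverse-Gamma(4.4, 11.51).
The mode of Inverse-Gamma(a, b) is b/(a+1) = 11.51/5.4 ≈ 2.131.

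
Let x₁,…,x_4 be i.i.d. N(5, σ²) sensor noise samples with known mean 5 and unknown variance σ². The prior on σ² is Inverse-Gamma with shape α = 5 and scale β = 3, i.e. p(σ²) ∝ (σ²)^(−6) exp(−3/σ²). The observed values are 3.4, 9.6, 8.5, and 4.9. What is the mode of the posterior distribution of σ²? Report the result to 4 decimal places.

Sum of squared deviations about the known mean: SS = (3.4−5)² + (9.6−5)² + (8.5−5)² + (4.9−5)² = 35.98.
The Normal likelihood contributes (σ²)^(−n/2) exp(−SS/(2σ²)), so the posterior is Inverse-Gamma(α + n/2, β + SS/2) = Inverse-Gamma(7, 20.99).
The mode of Inverse-Gamma(a, b) is b/(a+1) = 20.99/8 ≈ 2.6238.

σ̂²_MAP = 2.6238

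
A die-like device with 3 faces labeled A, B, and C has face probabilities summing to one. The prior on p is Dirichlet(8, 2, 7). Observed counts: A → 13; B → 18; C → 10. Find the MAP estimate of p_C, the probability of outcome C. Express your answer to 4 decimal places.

MAP estimate of p_C = 0.2909

The posterior is Dirichlet(αᵢ + nᵢ) = Dirichlet(21, 20, 17).
For a Dirichlet(a₁,…,a_K) with all aᵢ > 1, the mode has j-th component (aⱼ − 1)/(Σaᵢ − K).
Here Σaᵢ = 58 and K = 3, so p_C = (17 − 1)/(58 − 3) = 16/55 ≈ 0.2909.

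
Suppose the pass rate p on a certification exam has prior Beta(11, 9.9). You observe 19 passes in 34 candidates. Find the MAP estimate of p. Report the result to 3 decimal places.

p̂_MAP = 0.548

Prior: Beta(11, 9.9).
Data: 19 successes in 34 trials. The binomial likelihood contributes p^19(1−p)^15, so the posterior is Beta(11+19, 9.9+15) = Beta(30, 24.9).
For Beta(a, b) with a, b > 1 the mode is (a−1)/(a+b−2) = 29/52.9 ≈ 0.548.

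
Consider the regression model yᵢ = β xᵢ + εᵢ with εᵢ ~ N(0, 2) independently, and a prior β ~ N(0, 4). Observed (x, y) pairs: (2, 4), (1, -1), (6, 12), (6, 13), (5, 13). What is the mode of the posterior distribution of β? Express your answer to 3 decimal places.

log p(β | y) = −Σ(yᵢ − βxᵢ)²/(2·2) − β²/(2·4) + const.
Setting the derivative to zero: Σxᵢ(yᵢ − βxᵢ)/2 − β/4 = 0, so β = Σxᵢyᵢ / (Σxᵢ² + σ²/τ²).
Σxᵢyᵢ = 2·4 + 1·(-1) + 6·12 + 6·13 + 5·13 = 222; Σxᵢ² = 102; σ²/τ² = 0.5.
β̂_MAP = 222 / (102 + 0.5) = 222/102.5 ≈ 2.166.

β̂_MAP = 2.166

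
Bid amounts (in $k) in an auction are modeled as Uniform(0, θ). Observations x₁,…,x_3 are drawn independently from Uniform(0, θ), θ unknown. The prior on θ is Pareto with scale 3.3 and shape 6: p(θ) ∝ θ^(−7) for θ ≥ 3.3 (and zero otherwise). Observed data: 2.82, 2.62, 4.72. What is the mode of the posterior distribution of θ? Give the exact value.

The Uniform(0, θ) likelihood is θ^(−n) for θ ≥ max(xᵢ), zero otherwise. Here max(xᵢ) = 4.72.
Posterior ∝ θ^(−7) · θ^(−3) = θ^(−10) on θ ≥ max(3.3, 4.72) = 4.72.
This density is strictly decreasing in θ, so the posterior mode lies at the lower boundary of the support.

θ̂_MAP = 4.72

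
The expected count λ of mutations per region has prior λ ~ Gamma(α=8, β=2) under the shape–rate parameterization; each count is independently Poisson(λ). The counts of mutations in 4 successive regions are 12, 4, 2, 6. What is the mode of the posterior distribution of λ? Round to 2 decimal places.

λ̂_MAP = 5.17

Σxᵢ = 12+4+2+6 = 24, with n = 4.
Posterior ∝ λ^7e^(−2λ) · λ^24e^(−4λ) = λ^31e^(−6λ), i.e. Gamma(shape=32, rate=6).
The mode of a Gamma(a, b) with a ≥ 1 (shape–rate) is (a−1)/b = 31/6 ≈ 5.17.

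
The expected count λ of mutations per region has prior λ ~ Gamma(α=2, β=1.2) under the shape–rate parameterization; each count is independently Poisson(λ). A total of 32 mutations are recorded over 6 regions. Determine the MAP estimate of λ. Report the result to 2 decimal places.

Σxᵢ = 32, n = 6.
Posterior ∝ λe^(−1.2λ) · λ^32e^(−6λ) = λ^33e^(−7.2λ), i.e. Gamma(shape=34, rate=7.2).
The mode of a Gamma(a, b) with a ≥ 1 (shape–rate) is (a−1)/b = 33/7.2 ≈ 4.58.

λ̂_MAP = 4.58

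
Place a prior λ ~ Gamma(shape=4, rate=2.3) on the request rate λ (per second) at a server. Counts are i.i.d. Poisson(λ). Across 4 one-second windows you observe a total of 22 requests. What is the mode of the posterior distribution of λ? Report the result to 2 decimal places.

Σxᵢ = 22, n = 4.
Posterior ∝ λ^3e^(−2.3λ) · λ^22e^(−4λ) = λ^25e^(−6.3λ), i.e. Gamma(shape=26, rate=6.3).
The mode of a Gamma(a, b) with a ≥ 1 (shape–rate) is (a−1)/b = 25/6.3 ≈ 3.97.

λ̂_MAP = 3.97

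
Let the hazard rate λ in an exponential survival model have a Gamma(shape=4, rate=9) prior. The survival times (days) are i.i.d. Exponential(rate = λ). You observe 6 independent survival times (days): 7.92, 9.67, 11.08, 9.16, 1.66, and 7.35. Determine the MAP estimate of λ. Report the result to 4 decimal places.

The Exponential(rate=λ) likelihood is ∝ λ^n e^(−λΣtᵢ). Here n = 6 and Σtᵢ = 7.92 + 9.67 + 11.08 + 9.16 + 1.66 + 7.35 = 46.84.
Posterior ∝ λ^3e^(−9λ) · λ^6e^(−46.84λ) = λ^9e^(−55.84λ), i.e. Gamma(10, 55.84).
Mode = (a−1)/b = 9/55.84 ≈ 0.1612.

λ̂_MAP = 0.1612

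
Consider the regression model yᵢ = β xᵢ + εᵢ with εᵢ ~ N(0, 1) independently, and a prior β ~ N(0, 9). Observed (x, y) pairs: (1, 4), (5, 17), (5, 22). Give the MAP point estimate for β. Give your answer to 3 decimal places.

log p(β | y) = −Σ(yᵢ − βxᵢ)²/(2·1) − β²/(2·9) + const.
Setting the derivative to zero: Σxᵢ(yᵢ − βxᵢ)/1 − β/9 = 0, so β = Σxᵢyᵢ / (Σxᵢ² + σ²/τ²).
Σxᵢyᵢ = 1·4 + 5·17 + 5·22 = 199; Σxᵢ² = 51; σ²/τ² = 1/9.
β̂_MAP = 199 / (51 + 1/9) = 199/(460/9) = 1791/460 ≈ 3.893.

β̂_MAP = 3.893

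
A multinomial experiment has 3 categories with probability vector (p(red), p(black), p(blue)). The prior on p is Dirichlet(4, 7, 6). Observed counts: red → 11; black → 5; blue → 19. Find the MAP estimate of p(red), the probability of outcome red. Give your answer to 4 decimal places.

The posterior is Dirichlet(αᵢ + nᵢ) = Dirichlet(15, 12, 25).
For a Dirichlet(a₁,…,a_K) with all aᵢ > 1, the mode has j-th component (aⱼ − 1)/(Σaᵢ − K).
Here Σaᵢ = 52 and K = 3, so p(red) = (15 − 1)/(52 − 3) = 14/49 ≈ 0.2857.

MAP estimate of p(red) = 0.2857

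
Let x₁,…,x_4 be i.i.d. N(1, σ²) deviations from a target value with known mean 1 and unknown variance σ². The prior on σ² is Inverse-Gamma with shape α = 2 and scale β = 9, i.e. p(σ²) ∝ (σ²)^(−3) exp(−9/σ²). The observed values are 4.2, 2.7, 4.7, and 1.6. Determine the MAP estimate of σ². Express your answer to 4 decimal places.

Sum of squared deviations about the known mean: SS = (4.2−1)² + (2.7−1)² + (4.7−1)² + (1.6−1)² = 27.18.
The Normal likelihood contributes (σ²)^(−n/2) exp(−SS/(2σ²)), so the posterior is Inverse-Gamma(α + n/2, β + SS/2) = Inverse-Gamma(4, 22.59).
The mode of Inverse-Gamma(a, b) is b/(a+1) = 22.59/5 ≈ 4.5180.

σ̂²_MAP = 4.5180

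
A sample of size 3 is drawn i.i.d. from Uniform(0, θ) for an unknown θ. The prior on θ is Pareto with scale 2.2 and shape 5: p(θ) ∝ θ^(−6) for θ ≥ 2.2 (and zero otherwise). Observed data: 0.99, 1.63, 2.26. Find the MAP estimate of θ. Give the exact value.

The Uniform(0, θ) likelihood is θ^(−n) for θ ≥ max(xᵢ), zero otherwise. Here max(xᵢ) = 2.26.
Posterior ∝ θ^(−6) · θ^(−3) = θ^(−9) on θ ≥ max(2.2, 2.26) = 2.26.
This density is strictly decreasing in θ, so the posterior mode lies at the lower boundary of the support.

θ̂_MAP = 2.26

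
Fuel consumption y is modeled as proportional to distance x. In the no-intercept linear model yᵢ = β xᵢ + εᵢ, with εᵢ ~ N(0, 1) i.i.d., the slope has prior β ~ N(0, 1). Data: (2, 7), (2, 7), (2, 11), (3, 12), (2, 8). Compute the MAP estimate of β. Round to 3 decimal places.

β̂_MAP = 3.923

log p(β | y) = −Σ(yᵢ − βxᵢ)²/(2·1) − β²/(2·1) + const.
Setting the derivative to zero: Σxᵢ(yᵢ − βxᵢ)/1 − β/1 = 0, so β = Σxᵢyᵢ / (Σxᵢ² + σ²/τ²).
Σxᵢyᵢ = 2·7 + 2·7 + 2·11 + 3·12 + 2·8 = 102; Σxᵢ² = 25; σ²/τ² = 1.
β̂_MAP = 102 / (25 + 1) = 102/26 ≈ 3.923.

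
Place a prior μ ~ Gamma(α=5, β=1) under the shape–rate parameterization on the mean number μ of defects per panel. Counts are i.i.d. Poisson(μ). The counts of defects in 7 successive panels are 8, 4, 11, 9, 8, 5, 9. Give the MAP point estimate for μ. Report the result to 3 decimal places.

μ̂_MAP = 7.250

Σxᵢ = 8+4+11+9+8+5+9 = 54, with n = 7.
Posterior ∝ μ^4e^(−1μ) · μ^54e^(−7μ) = μ^58e^(−8μ), i.e. Gamma(shape=59, rate=8).
The mode of a Gamma(a, b) with a ≥ 1 (shape–rate) is (a−1)/b = 58/8 ≈ 7.250.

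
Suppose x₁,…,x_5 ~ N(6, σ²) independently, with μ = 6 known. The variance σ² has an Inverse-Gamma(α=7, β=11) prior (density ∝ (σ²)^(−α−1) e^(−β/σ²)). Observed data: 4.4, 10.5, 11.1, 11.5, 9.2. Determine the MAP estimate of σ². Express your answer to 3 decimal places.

σ̂²_MAP = 5.300

Sum of squared deviations about the known mean: SS = (4.4−6)² + (10.5−6)² + (11.1−6)² + (11.5−6)² + (9.2−6)² = 89.31.
The Normal likelihood contributes (σ²)^(−n/2) exp(−SS/(2σ²)), so the posterior is Inverse-Gamma(α + n/2, β + SS/2) = Inverse-Gamma(9.5, 55.655).
The mode of Inverse-Gamma(a, b) is b/(a+1) = 55.655/10.5 ≈ 5.300.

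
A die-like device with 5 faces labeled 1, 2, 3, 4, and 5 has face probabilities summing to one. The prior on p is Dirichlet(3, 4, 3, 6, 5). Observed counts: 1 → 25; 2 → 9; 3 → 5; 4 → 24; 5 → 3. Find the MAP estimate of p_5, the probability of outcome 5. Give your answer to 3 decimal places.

The posterior is Dirichlet(αᵢ + nᵢ) = Dirichlet(28, 13, 8, 30, 8).
For a Dirichlet(a₁,…,a_K) with all aᵢ > 1, the mode has j-th component (aⱼ − 1)/(Σaᵢ − K).
Here Σaᵢ = 87 and K = 5, so p_5 = (8 − 1)/(87 − 5) = 7/82 ≈ 0.085.

MAP estimate: 0.085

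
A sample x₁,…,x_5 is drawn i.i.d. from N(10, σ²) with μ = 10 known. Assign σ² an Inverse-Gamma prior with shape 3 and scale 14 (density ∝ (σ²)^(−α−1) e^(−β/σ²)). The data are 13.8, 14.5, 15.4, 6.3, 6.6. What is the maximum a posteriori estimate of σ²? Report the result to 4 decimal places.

Sum of squared deviations about the known mean: SS = (13.8−10)² + (14.5−10)² + (15.4−10)² + (6.3−10)² + (6.6−10)² = 89.1.
The Normal likelihood contributes (σ²)^(−n/2) exp(−SS/(2σ²)), so the posterior is Inverse-Gamma(α + n/2, β + SS/2) = Inverse-Gamma(5.5, 58.55).
The mode of Inverse-Gamma(a, b) is b/(a+1) = 58.55/6.5 ≈ 9.0077.

σ̂²_MAP = 9.0077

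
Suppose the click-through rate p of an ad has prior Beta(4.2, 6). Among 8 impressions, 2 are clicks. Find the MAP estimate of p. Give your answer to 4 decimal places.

Prior: Beta(4.2, 6).
Data: 2 successes in 8 trials. The binomial likelihood contributes p^2(1−p)^6, so the posterior is Beta(4.2+2, 6+6) = Beta(6.2, 12).
For Beta(a, b) with a, b > 1 the mode is (a−1)/(a+b−2) = 5.2/16.2 ≈ 0.3210.

p̂_MAP = 0.3210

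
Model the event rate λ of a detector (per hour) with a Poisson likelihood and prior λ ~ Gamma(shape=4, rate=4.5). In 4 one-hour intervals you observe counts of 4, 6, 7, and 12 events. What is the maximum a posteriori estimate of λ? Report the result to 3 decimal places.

Σxᵢ = 4+6+7+12 = 29, with n = 4.
Posterior ∝ λ^3e^(−4.5λ) · λ^29e^(−4λ) = λ^32e^(−8.5λ), i.e. Gamma(shape=33, rate=8.5).
The mode of a Gamma(a, b) with a ≥ 1 (shape–rate) is (a−1)/b = 32/8.5 ≈ 3.765.

λ̂_MAP = 3.765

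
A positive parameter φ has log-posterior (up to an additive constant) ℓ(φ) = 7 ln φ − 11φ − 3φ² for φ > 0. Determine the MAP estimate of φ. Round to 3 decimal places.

φ̂_MAP = 0.500

ℓ'(φ) = 7/φ − 11 − 6φ. Setting this to zero and multiplying by φ: 6φ² + 11φ − 7 = 0.
φ = (−11 + √(11² + 4·6·7)) / (2·6) = (−11 + √289) / 12 = (−11 + 17)/12 = 1/2.
ℓ''(φ) = −7/φ² − 6 < 0, confirming a maximum.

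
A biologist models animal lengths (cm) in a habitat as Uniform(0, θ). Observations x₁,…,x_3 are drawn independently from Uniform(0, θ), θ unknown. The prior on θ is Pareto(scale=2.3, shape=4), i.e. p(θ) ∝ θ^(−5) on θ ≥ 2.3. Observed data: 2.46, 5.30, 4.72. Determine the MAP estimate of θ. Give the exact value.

θ̂_MAP = 5.30

The Uniform(0, θ) likelihood is θ^(−n) for θ ≥ max(xᵢ), zero otherwise. Here max(xᵢ) = 5.30.
Posterior ∝ θ^(−5) · θ^(−3) = θ^(−8) on θ ≥ max(2.3, 5.30) = 5.30.
This density is strictly decreasing in θ, so the posterior mode lies at the lower boundary of the support.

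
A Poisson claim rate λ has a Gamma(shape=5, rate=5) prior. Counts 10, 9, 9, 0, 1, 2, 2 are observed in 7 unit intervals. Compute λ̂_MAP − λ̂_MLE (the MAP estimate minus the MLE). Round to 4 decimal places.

MAP − MLE = -1.6310

Σxᵢ = 33. Posterior is Gamma(38, 12); MAP = (38−1)/12 = 37/12 ≈ 3.08333.
MLE = x̄ = 33/7 ≈ 4.71429.
Difference = 37/12 − 33/7 = -137/84 ≈ -1.6310.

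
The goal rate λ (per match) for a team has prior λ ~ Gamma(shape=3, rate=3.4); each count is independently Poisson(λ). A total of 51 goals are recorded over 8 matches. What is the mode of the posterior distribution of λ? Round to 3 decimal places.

λ̂_MAP = 4.649

Σxᵢ = 51, n = 8.
Posterior ∝ λ^2e^(−3.4λ) · λ^51e^(−8λ) = λ^53e^(−11.4λ), i.e. Gamma(shape=54, rate=11.4).
The mode of a Gamma(a, b) with a ≥ 1 (shape–rate) is (a−1)/b = 53/11.4 ≈ 4.649.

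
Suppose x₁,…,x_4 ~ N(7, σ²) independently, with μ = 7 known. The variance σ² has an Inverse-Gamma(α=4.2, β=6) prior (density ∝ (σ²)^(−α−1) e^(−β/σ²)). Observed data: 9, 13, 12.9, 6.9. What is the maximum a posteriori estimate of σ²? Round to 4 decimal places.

σ̂²_MAP = 6.0292

Sum of squared deviations about the known mean: SS = (9−7)² + (13−7)² + (12.9−7)² + (6.9−7)² = 74.82.
The Normal likelihood contributes (σ²)^(−n/2) exp(−SS/(2σ²)), so the posterior is Inverse-Gamma(α + n/2, β + SS/2) = Inverse-Gamma(6.2, 43.41).
The mode of Inverse-Gamma(a, b) is b/(a+1) = 43.41/7.2 ≈ 6.0292.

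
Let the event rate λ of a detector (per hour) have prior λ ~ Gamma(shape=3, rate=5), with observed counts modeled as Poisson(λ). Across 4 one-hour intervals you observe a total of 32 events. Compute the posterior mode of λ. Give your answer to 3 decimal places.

Σxᵢ = 32, n = 4.
Posterior ∝ λ^2e^(−5λ) · λ^32e^(−4λ) = λ^34e^(−9λ), i.e. Gamma(shape=35, rate=9).
The mode of a Gamma(a, b) with a ≥ 1 (shape–rate) is (a−1)/b = 34/9 ≈ 3.778.

λ̂_MAP = 3.778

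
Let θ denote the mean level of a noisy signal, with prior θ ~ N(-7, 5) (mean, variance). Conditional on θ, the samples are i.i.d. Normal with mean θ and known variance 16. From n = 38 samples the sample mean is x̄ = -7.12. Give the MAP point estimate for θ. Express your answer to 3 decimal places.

n = 38, x̄ = -7.12.
For a Normal prior and Normal likelihood with known variance, the posterior is Normal; its mode equals its mean, the precision-weighted average.
Prior precision 1/σ₀² = 1/5 = 0.2; data precision n/σ² = 38/16 = 2.375.
θ̂ = (0.2·(-7) + 2.375·(-7.12)) / (0.2 + 2.375) = (-18.31)/2.575 = -3662/515 ≈ -7.111.

θ̂_MAP = -7.111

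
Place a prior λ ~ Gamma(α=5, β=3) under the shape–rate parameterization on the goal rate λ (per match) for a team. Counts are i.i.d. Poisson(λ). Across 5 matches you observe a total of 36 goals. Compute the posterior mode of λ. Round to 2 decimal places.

λ̂_MAP = 5.00

Σxᵢ = 36, n = 5.
Posterior ∝ λ^4e^(−3λ) · λ^36e^(−5λ) = λ^40e^(−8λ), i.e. Gamma(shape=41, rate=8).
The mode of a Gamma(a, b) with a ≥ 1 (shape–rate) is (a−1)/b = 40/8 ≈ 5.00.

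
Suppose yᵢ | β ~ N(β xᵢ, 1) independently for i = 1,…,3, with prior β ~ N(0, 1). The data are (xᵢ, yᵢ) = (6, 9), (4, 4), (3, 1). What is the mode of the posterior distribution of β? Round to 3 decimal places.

log p(β | y) = −Σ(yᵢ − βxᵢ)²/(2·1) − β²/(2·1) + const.
Setting the derivative to zero: Σxᵢ(yᵢ − βxᵢ)/1 − β/1 = 0, so β = Σxᵢyᵢ / (Σxᵢ² + σ²/τ²).
Σxᵢyᵢ = 6·9 + 4·4 + 3·1 = 73; Σxᵢ² = 61; σ²/τ² = 1.
β̂_MAP = 73 / (61 + 1) = 73/62 ≈ 1.177.

β̂_MAP = 1.177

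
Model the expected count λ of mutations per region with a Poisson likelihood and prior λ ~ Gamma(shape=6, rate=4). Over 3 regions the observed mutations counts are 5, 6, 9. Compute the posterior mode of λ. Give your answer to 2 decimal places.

λ̂_MAP = 3.57

Σxᵢ = 5+6+9 = 20, with n = 3.
Posterior ∝ λ^5e^(−4λ) · λ^20e^(−3λ) = λ^25e^(−7λ), i.e. Gamma(shape=26, rate=7).
The mode of a Gamma(a, b) with a ≥ 1 (shape–rate) is (a−1)/b = 25/7 ≈ 3.57.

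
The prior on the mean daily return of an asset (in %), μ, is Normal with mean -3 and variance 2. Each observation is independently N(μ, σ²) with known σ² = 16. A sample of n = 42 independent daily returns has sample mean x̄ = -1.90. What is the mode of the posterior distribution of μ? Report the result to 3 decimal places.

n = 42, x̄ = -1.90.
For a Normal prior and Normal likelihood with known variance, the posterior is Normal; its mode equals its mean, the precision-weighted average.
Prior precision 1/σ₀² = 1/2 = 0.5; data precision n/σ² = 42/16 = 2.625.
μ̂ = (0.5·(-3) + 2.625·(-1.9)) / (0.5 + 2.625) = (-6.4875)/3.125 = -2.076.

μ̂_MAP = -2.076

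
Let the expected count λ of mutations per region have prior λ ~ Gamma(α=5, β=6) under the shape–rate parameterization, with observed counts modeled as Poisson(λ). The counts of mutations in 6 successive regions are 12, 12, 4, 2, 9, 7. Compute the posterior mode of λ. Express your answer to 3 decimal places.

Σxᵢ = 12+12+4+2+9+7 = 46, with n = 6.
Posterior ∝ λ^4e^(−6λ) · λ^46e^(−6λ) = λ^50e^(−12λ), i.e. Gamma(shape=51, rate=12).
The mode of a Gamma(a, b) with a ≥ 1 (shape–rate) is (a−1)/b = 50/12 ≈ 4.167.

λ̂_MAP = 4.167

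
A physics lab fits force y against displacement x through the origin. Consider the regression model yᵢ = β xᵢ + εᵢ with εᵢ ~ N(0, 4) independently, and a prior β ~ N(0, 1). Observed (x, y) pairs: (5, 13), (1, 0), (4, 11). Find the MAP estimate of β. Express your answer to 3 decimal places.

log p(β | y) = −Σ(yᵢ − βxᵢ)²/(2·4) − β²/(2·1) + const.
Setting the derivative to zero: Σxᵢ(yᵢ − βxᵢ)/4 − β/1 = 0, so β = Σxᵢyᵢ / (Σxᵢ² + σ²/τ²).
Σxᵢyᵢ = 5·13 + 1·0 + 4·11 = 109; Σxᵢ² = 42; σ²/τ² = 4.
β̂_MAP = 109 / (42 + 4) = 109/46 ≈ 2.370.

β̂_MAP = 2.370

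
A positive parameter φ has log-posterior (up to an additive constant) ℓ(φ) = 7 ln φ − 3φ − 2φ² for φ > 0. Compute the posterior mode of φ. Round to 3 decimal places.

φ̂_MAP = 1.000

ℓ'(φ) = 7/φ − 3 − 4φ. Setting this to zero and multiplying by φ: 4φ² + 3φ − 7 = 0.
φ = (−3 + √(3² + 4·4·7)) / (2·4) = (−3 + √121) / 8 = (−3 + 11)/8 = 1.
ℓ''(φ) = −7/φ² − 4 < 0, confirming a maximum.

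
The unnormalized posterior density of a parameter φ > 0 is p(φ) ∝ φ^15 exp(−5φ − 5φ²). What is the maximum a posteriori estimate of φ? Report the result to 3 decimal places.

ℓ'(φ) = 15/φ − 5 − 10φ. Setting this to zero and multiplying by φ: 10φ² + 5φ − 15 = 0.
φ = (−5 + √(5² + 4·10·15)) / (2·10) = (−5 + √625) / 20 = (−5 + 25)/20 = 1.
ℓ''(φ) = −15/φ² − 10 < 0, confirming a maximum.

φ̂_MAP = 1.000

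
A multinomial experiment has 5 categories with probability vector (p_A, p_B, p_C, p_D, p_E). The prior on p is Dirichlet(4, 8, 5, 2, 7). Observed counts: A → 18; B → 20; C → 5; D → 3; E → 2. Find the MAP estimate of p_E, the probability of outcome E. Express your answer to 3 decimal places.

The posterior is Dirichlet(αᵢ + nᵢ) = Dirichlet(22, 28, 10, 5, 9).
For a Dirichlet(a₁,…,a_K) with all aᵢ > 1, the mode has j-th component (aⱼ − 1)/(Σaᵢ − K).
Here Σaᵢ = 74 and K = 5, so p_E = (9 − 1)/(74 − 5) = 8/69 ≈ 0.116.

MAP estimate of p_E = 0.116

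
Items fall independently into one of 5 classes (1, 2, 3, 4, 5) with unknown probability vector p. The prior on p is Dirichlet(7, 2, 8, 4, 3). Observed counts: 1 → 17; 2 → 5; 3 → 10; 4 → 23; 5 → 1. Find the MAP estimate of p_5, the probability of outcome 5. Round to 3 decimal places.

The posterior is Dirichlet(αᵢ + nᵢ) = Dirichlet(24, 7, 18, 27, 4).
For a Dirichlet(a₁,…,a_K) with all aᵢ > 1, the mode has j-th component (aⱼ − 1)/(Σaᵢ − K).
Here Σaᵢ = 80 and K = 5, so p_5 = (4 − 1)/(80 − 5) = 3/75 ≈ 0.040.

MAP estimate: 0.040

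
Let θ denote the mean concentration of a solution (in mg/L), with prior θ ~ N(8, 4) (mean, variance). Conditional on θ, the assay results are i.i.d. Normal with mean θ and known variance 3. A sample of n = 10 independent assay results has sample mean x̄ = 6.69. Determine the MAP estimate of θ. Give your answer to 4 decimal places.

θ̂_MAP = 6.7814

n = 10, x̄ = 6.69.
For a Normal prior and Normal likelihood with known variance, the posterior is Normal; its mode equals its mean, the precision-weighted average.
Prior precision 1/σ₀² = 1/4 = 0.25; data precision n/σ² = 10/3.
θ̂ = (0.25·8 + (10/3)·6.69) / (0.25 + 10/3) = 24.3/(43/12) = 1458/215 ≈ 6.7814.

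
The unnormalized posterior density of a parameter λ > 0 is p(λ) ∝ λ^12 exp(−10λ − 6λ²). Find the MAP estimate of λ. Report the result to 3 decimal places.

λ̂_MAP = 0.667

ℓ'(λ) = 12/λ − 10 − 12λ. Setting this to zero and multiplying by λ: 12λ² + 10λ − 12 = 0.
λ = (−10 + √(10² + 4·12·12)) / (2·12) = (−10 + √676) / 24 = (−10 + 26)/24 = 2/3.
ℓ''(λ) = −12/λ² − 12 < 0, confirming a maximum.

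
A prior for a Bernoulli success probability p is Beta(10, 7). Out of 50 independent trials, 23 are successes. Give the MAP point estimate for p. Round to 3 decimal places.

Prior: Beta(10, 7).
Data: 23 successes in 50 trials. The binomial likelihood contributes p^23(1−p)^27, so the posterior is Beta(10+23, 7+27) = Beta(33, 34).
For Beta(a, b) with a, b > 1 the mode is (a−1)/(a+b−2) = 32/65 ≈ 0.492.

p̂_MAP = 0.492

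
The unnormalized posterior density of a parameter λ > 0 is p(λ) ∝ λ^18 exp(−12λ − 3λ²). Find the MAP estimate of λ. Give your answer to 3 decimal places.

λ̂_MAP = 1.000

ℓ'(λ) = 18/λ − 12 − 6λ. Setting this to zero and multiplying by λ: 6λ² + 12λ − 18 = 0.
λ = (−12 + √(12² + 4·6·18)) / (2·6) = (−12 + √576) / 12 = (−12 + 24)/12 = 1.
ℓ''(λ) = −18/λ² − 6 < 0, confirming a maximum.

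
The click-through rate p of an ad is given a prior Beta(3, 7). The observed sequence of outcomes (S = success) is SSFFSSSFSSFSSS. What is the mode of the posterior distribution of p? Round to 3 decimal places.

Prior: Beta(3, 7).
Data: 10 successes in 14 trials (from the sequence). The binomial likelihood contributes p^10(1−p)^4, so the posterior is Beta(3+10, 7+4) = Beta(13, 11).
For Beta(a, b) with a, b > 1 the mode is (a−1)/(a+b−2) = 12/22 ≈ 0.545.

p̂_MAP = 0.545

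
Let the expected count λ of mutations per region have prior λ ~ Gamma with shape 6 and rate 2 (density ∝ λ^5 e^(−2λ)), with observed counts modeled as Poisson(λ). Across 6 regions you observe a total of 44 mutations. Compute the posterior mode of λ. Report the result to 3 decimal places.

Σxᵢ = 44, n = 6.
Posterior ∝ λ^5e^(−2λ) · λ^44e^(−6λ) = λ^49e^(−8λ), i.e. Gamma(shape=50, rate=8).
The mode of a Gamma(a, b) with a ≥ 1 (shape–rate) is (a−1)/b = 49/8 ≈ 6.125.

λ̂_MAP = 6.125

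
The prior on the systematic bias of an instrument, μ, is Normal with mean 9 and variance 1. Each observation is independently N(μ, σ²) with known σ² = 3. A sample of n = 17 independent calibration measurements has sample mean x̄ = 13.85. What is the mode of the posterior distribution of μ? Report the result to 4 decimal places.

n = 17, x̄ = 13.85.
For a Normal prior and Normal likelihood with known variance, the posterior is Normal; its mode equals its mean, the precision-weighted average.
Prior precision 1/σ₀² = 1/1 = 1; data precision n/σ² = 17/3.
μ̂ = (1·9 + (17/3)·13.85) / (1 + 17/3) = (5249/60)/(20/3) = 13.1225.

μ̂_MAP = 13.1225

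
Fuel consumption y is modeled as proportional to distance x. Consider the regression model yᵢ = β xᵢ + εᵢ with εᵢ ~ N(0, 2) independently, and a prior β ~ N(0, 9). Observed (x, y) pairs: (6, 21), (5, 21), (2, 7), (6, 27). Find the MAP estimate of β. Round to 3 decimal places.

log p(β | y) = −Σ(yᵢ − βxᵢ)²/(2·2) − β²/(2·9) + const.
Setting the derivative to zero: Σxᵢ(yᵢ − βxᵢ)/2 − β/9 = 0, so β = Σxᵢyᵢ / (Σxᵢ² + σ²/τ²).
Σxᵢyᵢ = 6·21 + 5·21 + 2·7 + 6·27 = 407; Σxᵢ² = 101; σ²/τ² = 2/9.
β̂_MAP = 407 / (101 + 2/9) = 407/(911/9) = 3663/911 ≈ 4.021.

β̂_MAP = 4.021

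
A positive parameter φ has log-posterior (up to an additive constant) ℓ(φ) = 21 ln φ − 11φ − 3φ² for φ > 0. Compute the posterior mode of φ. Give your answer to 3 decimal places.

φ̂_MAP = 1.167

ℓ'(φ) = 21/φ − 11 − 6φ. Setting this to zero and multiplying by φ: 6φ² + 11φ − 21 = 0.
φ = (−11 + √(11² + 4·6·21)) / (2·6) = (−11 + √625) / 12 = (−11 + 25)/12 = 7/6.
ℓ''(φ) = −21/φ² − 6 < 0, confirming a maximum.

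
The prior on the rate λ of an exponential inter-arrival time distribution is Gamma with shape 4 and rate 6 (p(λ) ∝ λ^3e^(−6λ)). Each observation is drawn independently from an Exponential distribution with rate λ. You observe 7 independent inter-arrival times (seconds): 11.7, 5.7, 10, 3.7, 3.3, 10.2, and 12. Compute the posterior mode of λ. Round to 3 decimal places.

λ̂_MAP = 0.160

The Exponential(rate=λ) likelihood is ∝ λ^n e^(−λΣtᵢ). Here n = 7 and Σtᵢ = 11.7 + 5.7 + 10 + 3.7 + 3.3 + 10.2 + 12 = 56.6.
Posterior ∝ λ^3e^(−6λ) · λ^7e^(−56.6λ) = λ^10e^(−62.6λ), i.e. Gamma(11, 62.6).
Mode = (a−1)/b = 10/62.6 ≈ 0.160.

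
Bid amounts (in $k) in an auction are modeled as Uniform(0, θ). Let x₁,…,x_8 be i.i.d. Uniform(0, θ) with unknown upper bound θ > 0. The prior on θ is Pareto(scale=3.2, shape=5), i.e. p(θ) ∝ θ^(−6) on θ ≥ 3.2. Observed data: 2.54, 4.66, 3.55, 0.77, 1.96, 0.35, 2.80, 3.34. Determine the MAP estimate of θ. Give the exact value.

The Uniform(0, θ) likelihood is θ^(−n) for θ ≥ max(xᵢ), zero otherwise. Here max(xᵢ) = 4.66.
Posterior ∝ θ^(−6) · θ^(−8) = θ^(−14) on θ ≥ max(3.2, 4.66) = 4.66.
This density is strictly decreasing in θ, so the posterior mode lies at the lower boundary of the support.

θ̂_MAP = 4.66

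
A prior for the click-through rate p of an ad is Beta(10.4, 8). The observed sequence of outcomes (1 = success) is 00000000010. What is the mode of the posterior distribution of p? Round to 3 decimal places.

p̂_MAP = 0.380

Prior: Beta(10.4, 8).
Data: 1 success in 11 trials (from the sequence). The binomial likelihood contributes p(1−p)^10, so the posterior is Beta(10.4+1, 8+10) = Beta(11.4, 18).
For Beta(a, b) with a, b > 1 the mode is (a−1)/(a+b−2) = 10.4/27.4 ≈ 0.380.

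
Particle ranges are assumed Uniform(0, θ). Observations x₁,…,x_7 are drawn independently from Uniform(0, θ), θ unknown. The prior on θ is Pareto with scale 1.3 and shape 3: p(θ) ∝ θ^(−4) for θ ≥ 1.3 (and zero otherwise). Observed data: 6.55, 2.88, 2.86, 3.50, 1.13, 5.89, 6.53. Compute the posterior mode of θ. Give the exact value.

θ̂_MAP = 6.55

The Uniform(0, θ) likelihood is θ^(−n) for θ ≥ max(xᵢ), zero otherwise. Here max(xᵢ) = 6.55.
Posterior ∝ θ^(−4) · θ^(−7) = θ^(−11) on θ ≥ max(1.3, 6.55) = 6.55.
This density is strictly decreasing in θ, so the posterior mode lies at the lower boundary of the support.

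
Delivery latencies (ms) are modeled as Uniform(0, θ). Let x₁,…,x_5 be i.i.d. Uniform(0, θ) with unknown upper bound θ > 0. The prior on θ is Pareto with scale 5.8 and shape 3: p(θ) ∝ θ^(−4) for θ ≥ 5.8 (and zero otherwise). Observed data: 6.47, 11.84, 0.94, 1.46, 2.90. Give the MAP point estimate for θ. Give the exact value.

θ̂_MAP = 11.84

The Uniform(0, θ) likelihood is θ^(−n) for θ ≥ max(xᵢ), zero otherwise. Here max(xᵢ) = 11.84.
Posterior ∝ θ^(−4) · θ^(−5) = θ^(−9) on θ ≥ max(5.8, 11.84) = 11.84.
This density is strictly decreasing in θ, so the posterior mode lies at the lower boundary of the support.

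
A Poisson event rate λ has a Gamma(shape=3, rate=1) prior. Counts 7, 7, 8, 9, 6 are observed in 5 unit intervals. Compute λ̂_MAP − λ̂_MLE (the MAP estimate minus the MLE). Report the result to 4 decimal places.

MAP − MLE = -0.9000

Σxᵢ = 37. Posterior is Gamma(40, 6); MAP = (40−1)/6 = 39/6 ≈ 6.50000.
MLE = x̄ = 37/5 ≈ 7.40000.
Difference = 39/6 − 37/5 = -9/10 ≈ -0.9000.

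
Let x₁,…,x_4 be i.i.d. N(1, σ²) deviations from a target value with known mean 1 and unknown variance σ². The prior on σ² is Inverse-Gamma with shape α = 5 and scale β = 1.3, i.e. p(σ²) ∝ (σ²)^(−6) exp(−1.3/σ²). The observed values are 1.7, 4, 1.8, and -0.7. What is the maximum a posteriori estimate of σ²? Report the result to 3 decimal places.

σ̂²_MAP = 0.976

Sum of squared deviations about the known mean: SS = (1.7−1)² + (4−1)² + (1.8−1)² + (-0.7−1)² = 13.02.
The Normal likelihood contributes (σ²)^(−n/2) exp(−SS/(2σ²)), so the posterior is Inverse-Gamma(α + n/2, β + SS/2) = Inverse-Gamma(7, 7.81).
The mode of Inverse-Gamma(a, b) is b/(a+1) = 7.81/8 ≈ 0.976.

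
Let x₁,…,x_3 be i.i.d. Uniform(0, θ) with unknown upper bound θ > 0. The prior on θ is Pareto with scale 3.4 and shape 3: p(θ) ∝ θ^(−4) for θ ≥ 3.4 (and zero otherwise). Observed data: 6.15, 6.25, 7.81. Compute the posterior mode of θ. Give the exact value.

The Uniform(0, θ) likelihood is θ^(−n) for θ ≥ max(xᵢ), zero otherwise. Here max(xᵢ) = 7.81.
Posterior ∝ θ^(−4) · θ^(−3) = θ^(−7) on θ ≥ max(3.4, 7.81) = 7.81.
This density is strictly decreasing in θ, so the posterior mode lies at the lower boundary of the support.

θ̂_MAP = 7.81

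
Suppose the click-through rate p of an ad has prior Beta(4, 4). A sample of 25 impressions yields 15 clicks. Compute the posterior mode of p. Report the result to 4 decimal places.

p̂_MAP = 0.5806

Prior: Beta(4, 4).
Data: 15 successes in 25 trials. The binomial likelihood contributes p^15(1−p)^10, so the posterior is Beta(4+15, 4+10) = Beta(19, 14).
For Beta(a, b) with a, b > 1 the mode is (a−1)/(a+b−2) = 18/31 ≈ 0.5806.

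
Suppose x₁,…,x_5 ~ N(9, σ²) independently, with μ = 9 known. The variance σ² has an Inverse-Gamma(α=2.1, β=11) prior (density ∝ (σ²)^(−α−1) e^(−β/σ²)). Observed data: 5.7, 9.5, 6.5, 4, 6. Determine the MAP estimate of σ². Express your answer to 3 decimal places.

Sum of squared deviations about the known mean: SS = (5.7−9)² + (9.5−9)² + (6.5−9)² + (4−9)² + (6−9)² = 51.39.
The Normal likelihood contributes (σ²)^(−n/2) exp(−SS/(2σ²)), so the posterior is Inverse-Gamma(α + n/2, β + SS/2) = Inverse-Gamma(4.6, 36.695).
The mode of Inverse-Gamma(a, b) is b/(a+1) = 36.695/5.6 ≈ 6.553.

σ̂²_MAP = 6.553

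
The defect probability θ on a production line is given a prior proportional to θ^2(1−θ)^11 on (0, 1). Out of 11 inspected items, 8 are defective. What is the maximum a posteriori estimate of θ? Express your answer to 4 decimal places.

The prior density ∝ θ^2(1−θ)^11 is the kernel of Beta(3, 12).
Data: 8 successes in 11 trials. The binomial likelihood contributes θ^8(1−θ)^3, so the posterior is Beta(3+8, 12+3) = Beta(11, 15).
For Beta(a, b) with a, b > 1 the mode is (a−1)/(a+b−2) = 10/24 ≈ 0.4167.

θ̂_MAP = 0.4167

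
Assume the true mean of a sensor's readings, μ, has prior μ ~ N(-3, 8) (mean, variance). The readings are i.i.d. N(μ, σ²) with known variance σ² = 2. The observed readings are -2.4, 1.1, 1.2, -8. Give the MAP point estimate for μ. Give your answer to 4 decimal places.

n = 4; x̄ = ((-2.4) + 1.1 + 1.2 + (-8))/4 = -8.1/4 = -2.025.
For a Normal prior and Normal likelihood with known variance, the posterior is Normal; its mode equals its mean, the precision-weighted average.
Prior precision 1/σ₀² = 1/8 = 0.125; data precision n/σ² = 4/2 = 2.
μ̂ = (0.125·(-3) + 2·(-2.025)) / (0.125 + 2) = (-4.425)/2.125 = -177/85 ≈ -2.0824.

μ̂_MAP = -2.0824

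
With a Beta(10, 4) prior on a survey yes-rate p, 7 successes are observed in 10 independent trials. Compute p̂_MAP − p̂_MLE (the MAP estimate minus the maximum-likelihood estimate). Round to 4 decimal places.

MAP − MLE = 0.0273

Posterior is Beta(17, 7); MAP = (17−1)/(24−2) = 16/22 ≈ 0.72727.
MLE ignores the prior: p̂_MLE = k/n = 7/10 ≈ 0.70000.
Difference = 16/22 − 7/10 = 3/110 ≈ 0.0273.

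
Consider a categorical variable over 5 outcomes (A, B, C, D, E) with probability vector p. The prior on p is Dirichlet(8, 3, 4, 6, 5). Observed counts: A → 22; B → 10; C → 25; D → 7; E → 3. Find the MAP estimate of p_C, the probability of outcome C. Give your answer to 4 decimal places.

MAP estimate of p_C = 0.3182

The posterior is Dirichlet(αᵢ + nᵢ) = Dirichlet(30, 13, 29, 13, 8).
For a Dirichlet(a₁,…,a_K) with all aᵢ > 1, the mode has j-th component (aⱼ − 1)/(Σaᵢ − K).
Here Σaᵢ = 93 and K = 5, so p_C = (29 − 1)/(93 − 5) = 28/88 ≈ 0.3182.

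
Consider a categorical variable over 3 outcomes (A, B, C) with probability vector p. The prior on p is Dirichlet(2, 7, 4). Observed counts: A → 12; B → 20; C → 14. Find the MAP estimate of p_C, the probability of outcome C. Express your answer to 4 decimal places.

MAP estimate of p_C = 0.3036

The posterior is Dirichlet(αᵢ + nᵢ) = Dirichlet(14, 27, 18).
For a Dirichlet(a₁,…,a_K) with all aᵢ > 1, the mode has j-th component (aⱼ − 1)/(Σaᵢ − K).
Here Σaᵢ = 59 and K = 3, so p_C = (18 − 1)/(59 − 3) = 17/56 ≈ 0.3036.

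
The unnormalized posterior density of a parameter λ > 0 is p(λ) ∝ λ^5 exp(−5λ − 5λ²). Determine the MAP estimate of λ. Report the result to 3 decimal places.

ℓ'(λ) = 5/λ − 5 − 10λ. Setting this to zero and multiplying by λ: 10λ² + 5λ − 5 = 0.
λ = (−5 + √(5² + 4·10·5)) / (2·10) = (−5 + √225) / 20 = (−5 + 15)/20 = 1/2.
ℓ''(λ) = −5/λ² − 10 < 0, confirming a maximum.

λ̂_MAP = 0.500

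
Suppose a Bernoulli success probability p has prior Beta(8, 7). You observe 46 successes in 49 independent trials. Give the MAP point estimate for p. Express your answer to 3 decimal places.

p̂_MAP = 0.855

Prior: Beta(8, 7).
Data: 46 successes in 49 trials. The binomial likelihood contributes p^46(1−p)^3, so the posterior is Beta(8+46, 7+3) = Beta(54, 10).
For Beta(a, b) with a, b > 1 the mode is (a−1)/(a+b−2) = 53/62 ≈ 0.855.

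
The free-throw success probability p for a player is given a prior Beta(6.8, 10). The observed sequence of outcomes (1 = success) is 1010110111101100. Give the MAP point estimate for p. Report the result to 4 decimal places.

p̂_MAP = 0.5130

Prior: Beta(6.8, 10).
Data: 10 successes in 16 trials (from the sequence). The binomial likelihood contributes p^10(1−p)^6, so the posterior is Beta(6.8+10, 10+6) = Beta(16.8, 16).
For Beta(a, b) with a, b > 1 the mode is (a−1)/(a+b−2) = 15.8/30.8 ≈ 0.5130.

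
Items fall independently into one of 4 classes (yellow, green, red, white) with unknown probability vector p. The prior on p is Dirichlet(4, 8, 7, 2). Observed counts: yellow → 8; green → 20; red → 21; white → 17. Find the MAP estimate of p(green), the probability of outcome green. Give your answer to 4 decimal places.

The posterior is Dirichlet(αᵢ + nᵢ) = Dirichlet(12, 28, 28, 19).
For a Dirichlet(a₁,…,a_K) with all aᵢ > 1, the mode has j-th component (aⱼ − 1)/(Σaᵢ − K).
Here Σaᵢ = 87 and K = 4, so p(green) = (28 − 1)/(87 − 4) = 27/83 ≈ 0.3253.

MAP estimate of p(green) = 0.3253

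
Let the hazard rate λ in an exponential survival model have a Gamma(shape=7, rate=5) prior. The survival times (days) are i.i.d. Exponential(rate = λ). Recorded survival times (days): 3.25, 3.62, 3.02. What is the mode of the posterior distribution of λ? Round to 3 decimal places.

The Exponential(rate=λ) likelihood is ∝ λ^n e^(−λΣtᵢ). Here n = 3 and Σtᵢ = 3.25 + 3.62 + 3.02 = 9.89.
Posterior ∝ λ^6e^(−5λ) · λ^3e^(−9.89λ) = λ^9e^(−14.89λ), i.e. Gamma(10, 14.89).
Mode = (a−1)/b = 9/14.89 ≈ 0.604.

λ̂_MAP = 0.604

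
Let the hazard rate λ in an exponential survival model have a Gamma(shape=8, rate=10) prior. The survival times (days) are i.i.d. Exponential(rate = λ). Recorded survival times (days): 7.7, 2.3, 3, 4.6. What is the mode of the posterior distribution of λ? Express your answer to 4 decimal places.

λ̂_MAP = 0.3986

The Exponential(rate=λ) likelihood is ∝ λ^n e^(−λΣtᵢ). Here n = 4 and Σtᵢ = 7.7 + 2.3 + 3 + 4.6 = 17.6.
Posterior ∝ λ^7e^(−10λ) · λ^4e^(−17.6λ) = λ^11e^(−27.6λ), i.e. Gamma(12, 27.6).
Mode = (a−1)/b = 11/27.6 ≈ 0.3986.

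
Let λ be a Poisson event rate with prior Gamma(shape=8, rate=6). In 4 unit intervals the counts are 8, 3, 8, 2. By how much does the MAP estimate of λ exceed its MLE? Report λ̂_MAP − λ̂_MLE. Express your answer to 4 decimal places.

MAP − MLE = -2.4500

Σxᵢ = 21. Posterior is Gamma(29, 10); MAP = (29−1)/10 = 28/10 ≈ 2.80000.
MLE = x̄ = 21/4 ≈ 5.25000.
Difference = 28/10 − 21/4 = -49/20 ≈ -2.4500.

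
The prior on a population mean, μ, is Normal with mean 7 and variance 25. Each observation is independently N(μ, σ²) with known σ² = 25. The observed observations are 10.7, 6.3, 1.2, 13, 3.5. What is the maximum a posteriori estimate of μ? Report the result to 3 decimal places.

n = 5; x̄ = (10.7 + 6.3 + 1.2 + 13 + 3.5)/5 = 34.7/5 = 6.94.
For a Normal prior and Normal likelihood with known variance, the posterior is Normal; its mode equals its mean, the precision-weighted average.
Prior precision 1/σ₀² = 1/25 = 0.04; data precision n/σ² = 5/25 = 0.2.
μ̂ = (0.04·7 + 0.2·6.94) / (0.04 + 0.2) = 1.668/0.24 = 6.950.

μ̂_MAP = 6.950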